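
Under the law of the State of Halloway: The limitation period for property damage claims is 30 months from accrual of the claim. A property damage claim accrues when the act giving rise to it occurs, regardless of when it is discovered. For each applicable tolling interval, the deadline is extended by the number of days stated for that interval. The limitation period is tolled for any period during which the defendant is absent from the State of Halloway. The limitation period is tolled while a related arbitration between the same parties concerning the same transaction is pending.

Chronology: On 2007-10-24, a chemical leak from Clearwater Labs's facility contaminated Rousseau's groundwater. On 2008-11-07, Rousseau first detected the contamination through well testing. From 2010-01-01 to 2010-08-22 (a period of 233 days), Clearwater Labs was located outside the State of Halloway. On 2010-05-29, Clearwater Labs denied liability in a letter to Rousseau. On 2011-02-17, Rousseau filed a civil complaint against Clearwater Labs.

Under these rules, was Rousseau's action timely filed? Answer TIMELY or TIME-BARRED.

The claim accrued on 2007-10-24, when the wrongful act occurred; under the stated occurrence rule the 2008-11-07 discovery does not delay accrual.
Adding the 30 months base period to 2007-10-24 gives a deadline of 2010-04-24, before any tolling.
Because the defendant's absence from the jurisdiction ran from 2010-01-01 to 2010-08-22, the deadline is extended by 233 days to 2010-12-13.
The other events in the timeline have no effect on the limitation period under the stated rules.
Rousseau filed on 2011-02-17, after the 2010-12-13 deadline, so the action is time-barred.

TIME-BARRED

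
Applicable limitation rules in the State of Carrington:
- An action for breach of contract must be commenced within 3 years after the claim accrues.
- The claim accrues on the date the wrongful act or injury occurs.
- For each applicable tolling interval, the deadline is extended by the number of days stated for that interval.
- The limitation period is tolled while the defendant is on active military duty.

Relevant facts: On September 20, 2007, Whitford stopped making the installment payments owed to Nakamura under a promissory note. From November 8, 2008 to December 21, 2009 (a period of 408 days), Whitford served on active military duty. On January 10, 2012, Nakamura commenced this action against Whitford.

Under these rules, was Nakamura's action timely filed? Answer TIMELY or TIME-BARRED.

The claim accrued on September 20, 2007, when the wrongful act occurred.
The untolled deadline — 3 years after September 20, 2007 — is September 20, 2010.
Because the defendant's active military service ran from November 8, 2008 to December 21, 2009, the deadline is extended by 408 days to November 2, 2011.
Nakamura filed on January 10, 2012, after the November 2, 2011 deadline, so the action is time-barred.

TIME-BARRED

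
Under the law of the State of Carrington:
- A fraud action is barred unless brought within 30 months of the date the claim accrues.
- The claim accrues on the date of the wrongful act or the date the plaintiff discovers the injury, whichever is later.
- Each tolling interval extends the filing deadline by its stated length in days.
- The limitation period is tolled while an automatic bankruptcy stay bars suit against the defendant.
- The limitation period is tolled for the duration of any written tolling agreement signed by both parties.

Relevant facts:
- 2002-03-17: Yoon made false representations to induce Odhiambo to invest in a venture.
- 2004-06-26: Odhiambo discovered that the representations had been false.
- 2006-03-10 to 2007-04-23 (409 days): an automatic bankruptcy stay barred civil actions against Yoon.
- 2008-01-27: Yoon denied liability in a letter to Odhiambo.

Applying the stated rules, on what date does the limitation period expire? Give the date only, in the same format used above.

Taking the later of the act (2002-03-17) and discovery (2004-06-26), the claim accrued on 2004-06-26.
The untolled deadline — 30 months after 2004-06-26 — is 2006-12-26.
Because the automatic bankruptcy stay ran from 2006-03-10 to 2007-04-23, the deadline is extended by 409 days to 2008-02-08.
Nothing else in the chronology tolls or restarts the period.

2008-02-08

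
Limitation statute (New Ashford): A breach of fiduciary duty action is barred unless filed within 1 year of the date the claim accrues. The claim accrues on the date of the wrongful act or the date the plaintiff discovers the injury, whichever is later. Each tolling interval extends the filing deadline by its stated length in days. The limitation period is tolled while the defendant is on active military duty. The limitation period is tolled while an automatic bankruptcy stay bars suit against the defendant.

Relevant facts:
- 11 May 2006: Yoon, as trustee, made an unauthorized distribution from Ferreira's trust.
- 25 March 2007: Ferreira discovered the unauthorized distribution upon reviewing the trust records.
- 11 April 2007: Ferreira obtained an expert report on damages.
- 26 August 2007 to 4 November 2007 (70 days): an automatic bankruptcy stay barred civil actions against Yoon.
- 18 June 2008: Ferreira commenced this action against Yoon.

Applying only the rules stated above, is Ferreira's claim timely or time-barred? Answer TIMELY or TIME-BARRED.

Taking the later of the act (11 May 2006) and discovery (25 March 2007), the claim accrued on 25 March 2007.
Adding the 1 year base period to 25 March 2007 gives a deadline of 25 March 2008, before any tolling.
Because the automatic bankruptcy stay ran from 26 August 2007 to 4 November 2007, the deadline is extended by 70 days to 3 June 2008.
Nothing else in the chronology tolls or restarts the period.
The 18 June 2008 filing falls after the 3 June 2008 deadline; the claim is time-barred.

TIME-BARRED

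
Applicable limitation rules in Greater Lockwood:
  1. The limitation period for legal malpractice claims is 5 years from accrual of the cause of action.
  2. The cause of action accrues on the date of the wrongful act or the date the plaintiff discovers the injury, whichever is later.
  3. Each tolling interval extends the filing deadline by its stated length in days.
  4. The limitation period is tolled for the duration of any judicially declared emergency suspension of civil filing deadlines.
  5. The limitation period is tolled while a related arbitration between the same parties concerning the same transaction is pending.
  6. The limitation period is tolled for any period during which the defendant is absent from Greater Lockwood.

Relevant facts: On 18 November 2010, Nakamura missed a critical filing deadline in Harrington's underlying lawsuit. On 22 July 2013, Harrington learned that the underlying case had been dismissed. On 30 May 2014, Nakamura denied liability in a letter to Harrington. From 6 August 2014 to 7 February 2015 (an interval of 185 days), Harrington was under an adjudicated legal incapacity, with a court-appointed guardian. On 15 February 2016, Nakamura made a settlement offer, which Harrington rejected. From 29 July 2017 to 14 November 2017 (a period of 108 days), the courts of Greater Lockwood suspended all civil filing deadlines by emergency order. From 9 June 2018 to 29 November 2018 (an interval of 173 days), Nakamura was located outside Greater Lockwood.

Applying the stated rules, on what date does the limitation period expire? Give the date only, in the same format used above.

The claim accrued on 22 July 2013 — the later of the 18 November 2010 act and the 22 July 2013 discovery.
5 years from 22 July 2013 is 22 July 2018.
The period was tolled for 108 days by the emergency suspension of filing deadlines (29 July 2017 to 14 November 2017), pushing the deadline to 7 November 2018.
The defendant's absence from the jurisdiction from 9 June 2018 to 29 November 2018 tolled the period for 173 days, extending the deadline to 29 April 2019.
Although the plaintiff's incapacity ran from 6 August 2014 to 7 February 2015, the stated rules do not make that a tolling event, so it is disregarded.
None of the other events listed affects the running of the period under the stated rules.

29 April 2019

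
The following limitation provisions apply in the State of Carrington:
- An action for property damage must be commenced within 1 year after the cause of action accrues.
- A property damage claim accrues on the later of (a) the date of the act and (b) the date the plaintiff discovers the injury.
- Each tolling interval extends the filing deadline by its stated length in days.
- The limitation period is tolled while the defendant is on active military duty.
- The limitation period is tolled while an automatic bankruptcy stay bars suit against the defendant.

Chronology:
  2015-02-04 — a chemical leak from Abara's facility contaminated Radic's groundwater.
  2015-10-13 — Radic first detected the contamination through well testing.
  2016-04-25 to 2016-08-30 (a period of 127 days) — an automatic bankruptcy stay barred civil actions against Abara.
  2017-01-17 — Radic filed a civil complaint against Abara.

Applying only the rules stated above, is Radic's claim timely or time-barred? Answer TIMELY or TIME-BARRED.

TIMELY

Taking the later of the act (2015-02-04) and discovery (2015-10-13), the claim accrued on 2015-10-13.
The untolled deadline — 1 year after 2015-10-13 — is 2016-10-13.
The period was tolled for 127 days by the automatic bankruptcy stay (2016-04-25 to 2016-08-30), pushing the deadline to 2017-02-17.
Filing on 2017-01-17 beat the 2017-02-17 deadline — the action is timely.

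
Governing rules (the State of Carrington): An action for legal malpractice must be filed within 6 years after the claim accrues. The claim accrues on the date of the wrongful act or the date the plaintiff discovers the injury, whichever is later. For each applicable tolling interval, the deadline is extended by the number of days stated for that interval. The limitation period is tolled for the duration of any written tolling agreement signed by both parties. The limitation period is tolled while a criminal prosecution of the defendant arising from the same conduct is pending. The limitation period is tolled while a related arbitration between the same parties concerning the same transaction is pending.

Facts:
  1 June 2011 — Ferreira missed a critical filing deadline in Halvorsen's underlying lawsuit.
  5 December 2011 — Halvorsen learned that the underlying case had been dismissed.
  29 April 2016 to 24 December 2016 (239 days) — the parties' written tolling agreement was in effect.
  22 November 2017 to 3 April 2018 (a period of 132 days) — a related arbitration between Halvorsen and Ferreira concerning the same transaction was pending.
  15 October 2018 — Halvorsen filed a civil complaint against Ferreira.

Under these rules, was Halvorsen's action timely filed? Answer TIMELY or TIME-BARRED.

TIMELY

Because discovery on 5 December 2011 post-dates the 1 June 2011 act, accrual under the later-of rule falls on 5 December 2011.
Adding the 6 years base period to 5 December 2011 gives a deadline of 5 December 2017, before any tolling.
Because the written tolling agreement ran from 29 April 2016 to 24 December 2016, the deadline is extended by 239 days to 1 August 2018.
The period was tolled for 132 days by the pending related arbitration (22 November 2017 to 3 April 2018), pushing the deadline to 11 December 2018.
Filing on 15 October 2018 beat the 11 December 2018 deadline — the action is timely.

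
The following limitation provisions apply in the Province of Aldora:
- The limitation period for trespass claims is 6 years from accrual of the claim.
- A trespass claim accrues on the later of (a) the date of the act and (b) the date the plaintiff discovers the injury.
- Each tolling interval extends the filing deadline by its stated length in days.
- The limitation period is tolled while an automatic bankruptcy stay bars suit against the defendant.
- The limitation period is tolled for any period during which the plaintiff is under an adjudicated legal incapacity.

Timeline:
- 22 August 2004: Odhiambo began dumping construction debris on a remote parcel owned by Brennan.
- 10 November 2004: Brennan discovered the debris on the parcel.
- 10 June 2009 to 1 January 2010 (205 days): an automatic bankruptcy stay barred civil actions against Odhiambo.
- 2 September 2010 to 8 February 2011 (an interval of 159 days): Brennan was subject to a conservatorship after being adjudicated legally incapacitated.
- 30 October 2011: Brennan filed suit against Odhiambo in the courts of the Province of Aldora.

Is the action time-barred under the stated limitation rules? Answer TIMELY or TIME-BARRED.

TIMELY

The claim accrued on 10 November 2004 — the later of the 22 August 2004 act and the 10 November 2004 discovery.
6 years from 10 November 2004 is 10 November 2010.
The period was tolled for 205 days by the automatic bankruptcy stay (10 June 2009 to 1 January 2010), pushing the deadline to 3 June 2011.
The plaintiff's legal incapacity from 2 September 2010 to 8 February 2011 tolled the period for 159 days, extending the deadline to 9 November 2011.
The 30 October 2011 filing precedes the 9 November 2011 deadline; the claim is timely.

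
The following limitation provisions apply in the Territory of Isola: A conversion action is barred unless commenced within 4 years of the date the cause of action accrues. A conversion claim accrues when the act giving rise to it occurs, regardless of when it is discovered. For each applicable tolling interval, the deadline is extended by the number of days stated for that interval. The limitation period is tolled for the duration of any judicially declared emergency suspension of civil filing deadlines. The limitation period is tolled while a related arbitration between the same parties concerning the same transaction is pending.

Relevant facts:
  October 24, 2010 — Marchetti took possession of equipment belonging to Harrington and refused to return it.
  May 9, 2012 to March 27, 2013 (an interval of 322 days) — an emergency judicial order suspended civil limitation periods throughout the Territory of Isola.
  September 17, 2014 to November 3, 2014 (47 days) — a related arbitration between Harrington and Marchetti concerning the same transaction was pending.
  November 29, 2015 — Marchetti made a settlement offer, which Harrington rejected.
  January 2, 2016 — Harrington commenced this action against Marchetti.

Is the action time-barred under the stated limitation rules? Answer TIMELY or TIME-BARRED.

TIME-BARRED

The limitation period began to run on October 24, 2010.
Adding the 4 years base period to October 24, 2010 gives a deadline of October 24, 2014, before any tolling.
Because the emergency suspension of filing deadlines ran from May 9, 2012 to March 27, 2013, the deadline is extended by 322 days to September 11, 2015.
Because the pending related arbitration ran from September 17, 2014 to November 3, 2014, the deadline is extended by 47 days to October 28, 2015.
The other events in the timeline have no effect on the limitation period under the stated rules.
Harrington filed on January 2, 2016, after the October 28, 2015 deadline, so the action is time-barred.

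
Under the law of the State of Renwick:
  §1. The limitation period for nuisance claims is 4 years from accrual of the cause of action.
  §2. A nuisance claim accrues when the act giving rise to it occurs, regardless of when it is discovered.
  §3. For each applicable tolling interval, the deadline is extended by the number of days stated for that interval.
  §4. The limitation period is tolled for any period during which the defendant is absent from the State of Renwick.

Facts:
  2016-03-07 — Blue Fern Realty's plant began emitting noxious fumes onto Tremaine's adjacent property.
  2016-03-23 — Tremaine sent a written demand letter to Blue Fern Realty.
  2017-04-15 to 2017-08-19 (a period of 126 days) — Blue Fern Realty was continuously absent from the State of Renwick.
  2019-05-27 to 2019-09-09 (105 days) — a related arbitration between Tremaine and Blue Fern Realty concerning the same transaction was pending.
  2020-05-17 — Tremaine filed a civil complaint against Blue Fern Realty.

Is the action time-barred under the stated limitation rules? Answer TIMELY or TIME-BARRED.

The claim accrued on 2016-03-07, when the wrongful act occurred.
The untolled deadline — 4 years after 2016-03-07 — is 2020-03-07.
The period was tolled for 126 days by the defendant's absence from the jurisdiction (2017-04-15 to 2017-08-19), pushing the deadline to 2020-07-11.
Although a pending arbitration ran from 2019-05-27 to 2019-09-09, the stated rules do not make that a tolling event, so it is disregarded.
Nothing else in the chronology tolls or restarts the period.
Tremaine filed on 2020-05-17, before the 2020-07-11 deadline, so the action is timely.

TIMELY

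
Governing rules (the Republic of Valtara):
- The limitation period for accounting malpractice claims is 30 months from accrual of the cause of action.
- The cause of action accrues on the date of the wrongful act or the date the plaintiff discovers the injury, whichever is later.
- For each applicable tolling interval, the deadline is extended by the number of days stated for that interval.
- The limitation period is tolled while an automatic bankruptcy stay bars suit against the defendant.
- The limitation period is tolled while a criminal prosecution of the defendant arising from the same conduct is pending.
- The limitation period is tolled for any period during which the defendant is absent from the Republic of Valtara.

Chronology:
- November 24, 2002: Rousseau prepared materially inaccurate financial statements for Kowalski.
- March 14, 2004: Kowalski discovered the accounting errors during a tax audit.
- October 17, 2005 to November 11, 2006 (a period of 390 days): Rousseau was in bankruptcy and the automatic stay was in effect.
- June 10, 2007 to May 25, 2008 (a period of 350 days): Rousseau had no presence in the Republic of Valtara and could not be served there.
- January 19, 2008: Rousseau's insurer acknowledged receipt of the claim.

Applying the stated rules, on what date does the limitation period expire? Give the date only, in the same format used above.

Taking the later of the act (November 24, 2002) and discovery (March 14, 2004), the claim accrued on March 14, 2004.
Adding the 30 months base period to March 14, 2004 gives a deadline of September 14, 2006, before any tolling.
Because the automatic bankruptcy stay ran from October 17, 2005 to November 11, 2006, the deadline is extended by 390 days to October 9, 2007.
The period was tolled for 350 days by the defendant's absence from the jurisdiction (June 10, 2007 to May 25, 2008), pushing the deadline to September 23, 2008.
None of the other events listed affects the running of the period under the stated rules.

September 23, 2008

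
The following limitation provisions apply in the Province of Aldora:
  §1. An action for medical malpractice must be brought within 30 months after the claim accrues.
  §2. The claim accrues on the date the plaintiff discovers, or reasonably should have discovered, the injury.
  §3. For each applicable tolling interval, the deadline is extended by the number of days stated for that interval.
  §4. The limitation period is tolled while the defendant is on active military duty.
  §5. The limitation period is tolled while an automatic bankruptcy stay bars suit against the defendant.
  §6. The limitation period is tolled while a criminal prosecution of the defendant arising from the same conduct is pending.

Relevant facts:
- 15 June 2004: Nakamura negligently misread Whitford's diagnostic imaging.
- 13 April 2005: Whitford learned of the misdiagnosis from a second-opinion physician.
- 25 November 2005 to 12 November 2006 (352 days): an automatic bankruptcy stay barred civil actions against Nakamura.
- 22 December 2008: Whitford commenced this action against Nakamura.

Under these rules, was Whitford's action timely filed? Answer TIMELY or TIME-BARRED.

Under the discovery rule, the claim accrued on 13 April 2005, when Whitford discovered the injury — not on the 15 June 2004 date of the underlying act.
30 months from 13 April 2005 is 13 October 2007.
The period was tolled for 352 days by the automatic bankruptcy stay (25 November 2005 to 12 November 2006), pushing the deadline to 29 September 2008.
Whitford filed on 22 December 2008, after the 29 September 2008 deadline, so the action is time-barred.

TIME-BARRED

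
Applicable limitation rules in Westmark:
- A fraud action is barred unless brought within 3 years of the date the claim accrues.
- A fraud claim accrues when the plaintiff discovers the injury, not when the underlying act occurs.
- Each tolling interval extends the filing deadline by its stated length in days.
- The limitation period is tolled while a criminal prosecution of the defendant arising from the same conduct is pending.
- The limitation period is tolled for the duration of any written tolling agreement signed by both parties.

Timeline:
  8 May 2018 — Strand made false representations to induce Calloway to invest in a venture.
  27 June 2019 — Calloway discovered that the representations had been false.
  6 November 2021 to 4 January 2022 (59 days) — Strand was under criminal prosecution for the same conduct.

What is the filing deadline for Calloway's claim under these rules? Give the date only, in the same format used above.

Accrual is tied to discovery, so the period began on 27 June 2019 rather than on 8 May 2018 when the act occurred.
3 years from 27 June 2019 is 27 June 2022.
The period was tolled for 59 days by the pending criminal prosecution (6 November 2021 to 4 January 2022), pushing the deadline to 25 August 2022.

25 August 2022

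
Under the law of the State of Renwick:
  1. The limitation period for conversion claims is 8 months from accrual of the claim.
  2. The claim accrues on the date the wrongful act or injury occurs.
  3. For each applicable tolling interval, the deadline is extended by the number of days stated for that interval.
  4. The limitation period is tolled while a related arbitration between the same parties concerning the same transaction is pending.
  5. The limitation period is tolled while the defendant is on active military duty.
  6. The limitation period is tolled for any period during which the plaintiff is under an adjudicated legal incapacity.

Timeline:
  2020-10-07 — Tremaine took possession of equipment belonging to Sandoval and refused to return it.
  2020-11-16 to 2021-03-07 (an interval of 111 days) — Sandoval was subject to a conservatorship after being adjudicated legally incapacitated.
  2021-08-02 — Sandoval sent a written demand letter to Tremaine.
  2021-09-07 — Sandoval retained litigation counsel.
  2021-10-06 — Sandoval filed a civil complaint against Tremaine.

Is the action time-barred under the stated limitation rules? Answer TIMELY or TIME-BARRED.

TIME-BARRED

The limitation period began to run on 2020-10-07.
8 months from 2020-10-07 is 2021-06-07.
The period was tolled for 111 days by the plaintiff's legal incapacity (2020-11-16 to 2021-03-07), pushing the deadline to 2021-09-26.
None of the other events listed affects the running of the period under the stated rules.
Sandoval filed on 2021-10-06, after the 2021-09-26 deadline, so the action is time-barred.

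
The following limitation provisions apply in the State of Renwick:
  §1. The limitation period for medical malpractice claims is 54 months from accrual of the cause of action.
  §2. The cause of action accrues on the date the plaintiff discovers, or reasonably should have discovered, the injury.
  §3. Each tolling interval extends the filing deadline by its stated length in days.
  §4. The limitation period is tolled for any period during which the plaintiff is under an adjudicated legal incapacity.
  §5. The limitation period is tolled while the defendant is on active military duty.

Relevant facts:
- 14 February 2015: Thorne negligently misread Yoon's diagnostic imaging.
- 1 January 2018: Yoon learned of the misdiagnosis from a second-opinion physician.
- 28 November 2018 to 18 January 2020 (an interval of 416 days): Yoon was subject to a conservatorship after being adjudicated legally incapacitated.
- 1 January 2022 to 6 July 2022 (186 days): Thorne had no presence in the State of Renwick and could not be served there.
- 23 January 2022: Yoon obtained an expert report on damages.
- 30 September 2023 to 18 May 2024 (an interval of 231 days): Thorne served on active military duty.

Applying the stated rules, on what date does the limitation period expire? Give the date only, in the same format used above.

Under the discovery rule, the claim accrued on 1 January 2018, when Yoon discovered the injury — not on the 14 February 2015 date of the underlying act.
54 months from 1 January 2018 is 1 July 2022.
Because the plaintiff's legal incapacity ran from 28 November 2018 to 18 January 2020, the deadline is extended by 416 days to 21 August 2023.
The defendant's active military service from 30 September 2023 to 18 May 2024 began after the period had already run on 21 August 2023, so it has no tolling effect.
No stated provision tolls the period for the defendant's absence, so the interval from 1 January 2022 to 6 July 2022 has no effect on the deadline.
None of the other events listed affects the running of the period under the stated rules.

21 August 2023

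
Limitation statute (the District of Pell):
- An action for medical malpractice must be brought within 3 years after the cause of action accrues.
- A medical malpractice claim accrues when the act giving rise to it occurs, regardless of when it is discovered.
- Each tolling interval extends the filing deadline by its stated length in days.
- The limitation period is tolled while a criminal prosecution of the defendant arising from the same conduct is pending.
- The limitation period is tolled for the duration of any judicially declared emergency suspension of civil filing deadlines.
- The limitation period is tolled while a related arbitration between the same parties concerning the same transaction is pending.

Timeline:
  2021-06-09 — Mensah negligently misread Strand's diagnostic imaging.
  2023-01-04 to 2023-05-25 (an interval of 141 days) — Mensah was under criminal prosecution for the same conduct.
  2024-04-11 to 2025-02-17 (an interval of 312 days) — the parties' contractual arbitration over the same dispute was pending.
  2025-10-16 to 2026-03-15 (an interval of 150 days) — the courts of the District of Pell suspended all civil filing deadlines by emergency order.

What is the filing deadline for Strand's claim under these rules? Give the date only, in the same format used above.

2025-09-05

The cause of action accrued on 2021-06-09, the date of the act.
The untolled deadline — 3 years after 2021-06-09 — is 2024-06-09.
The period was tolled for 141 days by the pending criminal prosecution (2023-01-04 to 2023-05-25), pushing the deadline to 2024-10-28.
Because the pending related arbitration ran from 2024-04-11 to 2025-02-17, the deadline is extended by 312 days to 2025-09-05.
The emergency suspension of filing deadlines starting 2025-10-16 came too late — the period had run on 2025-09-05 — and so does not extend the deadline.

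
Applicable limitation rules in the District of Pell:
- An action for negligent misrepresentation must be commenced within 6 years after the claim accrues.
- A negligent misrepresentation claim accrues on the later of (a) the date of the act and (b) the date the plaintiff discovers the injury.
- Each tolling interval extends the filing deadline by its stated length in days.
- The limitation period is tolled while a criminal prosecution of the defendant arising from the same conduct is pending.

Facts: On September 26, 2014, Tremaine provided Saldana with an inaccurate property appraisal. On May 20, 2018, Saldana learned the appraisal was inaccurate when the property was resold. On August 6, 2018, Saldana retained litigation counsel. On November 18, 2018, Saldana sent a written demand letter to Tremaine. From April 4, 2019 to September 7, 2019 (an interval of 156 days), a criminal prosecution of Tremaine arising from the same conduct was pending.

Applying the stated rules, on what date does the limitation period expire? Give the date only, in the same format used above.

The claim accrued on May 20, 2018 — the later of the September 26, 2014 act and the May 20, 2018 discovery.
The untolled deadline — 6 years after May 20, 2018 — is May 20, 2024.
The pending criminal prosecution from April 4, 2019 to September 7, 2019 tolled the period for 156 days, extending the deadline to October 23, 2024.
The other events in the timeline have no effect on the limitation period under the stated rules.

October 23, 2024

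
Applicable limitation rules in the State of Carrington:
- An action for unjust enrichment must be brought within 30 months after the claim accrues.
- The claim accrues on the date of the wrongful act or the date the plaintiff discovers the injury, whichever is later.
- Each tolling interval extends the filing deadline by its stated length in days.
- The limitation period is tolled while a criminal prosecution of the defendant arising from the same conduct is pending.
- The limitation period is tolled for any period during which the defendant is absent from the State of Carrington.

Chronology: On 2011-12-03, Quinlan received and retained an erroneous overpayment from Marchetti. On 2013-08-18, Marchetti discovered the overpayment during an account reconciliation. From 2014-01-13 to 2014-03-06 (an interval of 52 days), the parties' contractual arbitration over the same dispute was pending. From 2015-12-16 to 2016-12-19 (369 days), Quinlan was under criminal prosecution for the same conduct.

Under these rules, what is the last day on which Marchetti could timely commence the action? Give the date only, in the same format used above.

2017-02-21

The claim accrued on 2013-08-18 — the later of the 2011-12-03 act and the 2013-08-18 discovery.
The untolled deadline — 30 months after 2013-08-18 — is 2016-02-18.
The pending criminal prosecution from 2015-12-16 to 2016-12-19 tolled the period for 369 days, extending the deadline to 2017-02-21.
No stated provision tolls the period for a pending arbitration, so the interval from 2014-01-13 to 2014-03-06 has no effect on the deadline.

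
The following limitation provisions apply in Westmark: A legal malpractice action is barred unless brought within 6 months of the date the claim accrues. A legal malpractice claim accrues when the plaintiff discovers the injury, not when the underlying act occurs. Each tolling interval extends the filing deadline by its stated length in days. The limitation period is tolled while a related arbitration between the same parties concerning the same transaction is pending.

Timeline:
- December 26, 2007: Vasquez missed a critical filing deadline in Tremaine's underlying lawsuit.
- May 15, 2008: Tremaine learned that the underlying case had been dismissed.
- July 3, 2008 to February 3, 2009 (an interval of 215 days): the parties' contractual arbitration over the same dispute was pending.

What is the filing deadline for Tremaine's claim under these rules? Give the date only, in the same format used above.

The claim did not accrue until Tremaine discovered the injury on May 15, 2008; the December 26, 2007 act date does not start the clock under the stated rule.
The untolled deadline — 6 months after May 15, 2008 — is November 15, 2008.
Because the pending related arbitration ran from July 3, 2008 to February 3, 2009, the deadline is extended by 215 days to June 18, 2009.

June 18, 2009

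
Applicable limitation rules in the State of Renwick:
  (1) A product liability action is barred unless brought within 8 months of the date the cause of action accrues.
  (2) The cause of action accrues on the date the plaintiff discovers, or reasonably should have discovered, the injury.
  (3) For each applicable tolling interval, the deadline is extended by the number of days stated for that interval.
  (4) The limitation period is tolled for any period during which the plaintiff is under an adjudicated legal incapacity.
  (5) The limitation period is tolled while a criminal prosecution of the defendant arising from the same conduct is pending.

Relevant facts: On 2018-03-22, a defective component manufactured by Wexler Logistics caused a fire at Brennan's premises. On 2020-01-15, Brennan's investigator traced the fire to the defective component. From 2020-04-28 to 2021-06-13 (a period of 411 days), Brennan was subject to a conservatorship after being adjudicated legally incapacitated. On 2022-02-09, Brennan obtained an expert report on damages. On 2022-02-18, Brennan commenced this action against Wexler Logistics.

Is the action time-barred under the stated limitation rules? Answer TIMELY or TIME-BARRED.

The claim did not accrue until Brennan discovered the injury on 2020-01-15; the 2018-03-22 act date does not start the clock under the stated rule.
Adding the 8 months base period to 2020-01-15 gives a deadline of 2020-09-15, before any tolling.
Because the plaintiff's legal incapacity ran from 2020-04-28 to 2021-06-13, the deadline is extended by 411 days to 2021-10-31.
Nothing else in the chronology tolls or restarts the period.
Filing on 2022-02-18 missed the 2021-10-31 deadline — the action is time-barred.

TIME-BARRED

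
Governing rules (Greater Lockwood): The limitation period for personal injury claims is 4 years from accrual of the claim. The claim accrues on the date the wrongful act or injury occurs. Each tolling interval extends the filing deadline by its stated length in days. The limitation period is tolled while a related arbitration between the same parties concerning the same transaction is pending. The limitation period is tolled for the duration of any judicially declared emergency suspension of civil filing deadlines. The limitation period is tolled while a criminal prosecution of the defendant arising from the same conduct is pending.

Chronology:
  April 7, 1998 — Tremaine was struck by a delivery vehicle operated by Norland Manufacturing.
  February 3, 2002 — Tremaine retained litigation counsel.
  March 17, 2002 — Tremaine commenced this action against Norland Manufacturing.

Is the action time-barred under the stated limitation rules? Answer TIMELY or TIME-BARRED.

The limitation period began to run on April 7, 1998.
The untolled deadline — 4 years after April 7, 1998 — is April 7, 2002.
None of the other events listed affects the running of the period under the stated rules.
Tremaine filed on March 17, 2002, before the April 7, 2002 deadline, so the action is timely.

TIMELY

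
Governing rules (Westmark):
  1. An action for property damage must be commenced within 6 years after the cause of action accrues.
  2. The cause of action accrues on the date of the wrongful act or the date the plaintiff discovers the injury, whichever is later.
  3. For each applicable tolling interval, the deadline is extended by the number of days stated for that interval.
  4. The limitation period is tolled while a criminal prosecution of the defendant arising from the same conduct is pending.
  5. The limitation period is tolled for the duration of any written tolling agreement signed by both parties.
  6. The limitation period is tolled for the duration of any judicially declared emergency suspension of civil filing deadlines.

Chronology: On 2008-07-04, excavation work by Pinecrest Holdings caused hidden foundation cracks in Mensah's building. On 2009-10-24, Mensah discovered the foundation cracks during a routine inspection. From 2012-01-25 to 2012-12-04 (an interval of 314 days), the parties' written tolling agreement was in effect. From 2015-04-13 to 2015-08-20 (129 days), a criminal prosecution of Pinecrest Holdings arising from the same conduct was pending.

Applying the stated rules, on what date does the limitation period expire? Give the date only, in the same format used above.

2017-01-09

Because discovery on 2009-10-24 post-dates the 2008-07-04 act, accrual under the later-of rule falls on 2009-10-24.
Adding the 6 years base period to 2009-10-24 gives a deadline of 2015-10-24, before any tolling.
The period was tolled for 314 days by the written tolling agreement (2012-01-25 to 2012-12-04), pushing the deadline to 2016-09-02.
Because the pending criminal prosecution ran from 2015-04-13 to 2015-08-20, the deadline is extended by 129 days to 2017-01-09.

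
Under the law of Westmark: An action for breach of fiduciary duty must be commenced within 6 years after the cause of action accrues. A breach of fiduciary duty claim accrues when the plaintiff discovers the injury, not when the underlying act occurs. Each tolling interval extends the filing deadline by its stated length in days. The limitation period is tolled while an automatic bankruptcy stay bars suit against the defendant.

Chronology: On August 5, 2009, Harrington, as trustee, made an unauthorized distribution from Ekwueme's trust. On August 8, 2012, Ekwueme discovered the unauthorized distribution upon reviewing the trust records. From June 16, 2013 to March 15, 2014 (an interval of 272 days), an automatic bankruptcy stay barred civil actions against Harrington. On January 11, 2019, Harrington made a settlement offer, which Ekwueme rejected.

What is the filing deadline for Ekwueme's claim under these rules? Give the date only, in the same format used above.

The claim did not accrue until Ekwueme discovered the injury on August 8, 2012; the August 5, 2009 act date does not start the clock under the stated rule.
6 years from August 8, 2012 is August 8, 2018.
The period was tolled for 272 days by the automatic bankruptcy stay (June 16, 2013 to March 15, 2014), pushing the deadline to May 7, 2019.
None of the other events listed affects the running of the period under the stated rules.

May 7, 2019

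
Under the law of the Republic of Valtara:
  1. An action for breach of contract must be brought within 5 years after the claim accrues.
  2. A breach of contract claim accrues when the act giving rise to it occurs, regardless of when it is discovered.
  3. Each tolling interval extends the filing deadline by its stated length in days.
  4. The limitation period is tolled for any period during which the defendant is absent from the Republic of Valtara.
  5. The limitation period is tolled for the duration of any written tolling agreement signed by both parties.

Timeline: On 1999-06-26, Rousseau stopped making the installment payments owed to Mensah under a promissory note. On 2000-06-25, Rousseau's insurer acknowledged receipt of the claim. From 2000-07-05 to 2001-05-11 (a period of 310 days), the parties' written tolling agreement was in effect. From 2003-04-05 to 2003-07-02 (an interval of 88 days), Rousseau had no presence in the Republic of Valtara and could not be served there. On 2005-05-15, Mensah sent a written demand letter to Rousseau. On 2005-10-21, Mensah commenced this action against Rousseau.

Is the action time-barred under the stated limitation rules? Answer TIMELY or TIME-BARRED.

The claim accrued on 1999-06-26, when the wrongful act occurred.
The untolled deadline — 5 years after 1999-06-26 — is 2004-06-26.
The period was tolled for 310 days by the written tolling agreement (2000-07-05 to 2001-05-11), pushing the deadline to 2005-05-02.
The defendant's absence from the jurisdiction from 2003-04-05 to 2003-07-02 tolled the period for 88 days, extending the deadline to 2005-07-29.
The other events in the timeline have no effect on the limitation period under the stated rules.
The 2005-10-21 filing falls after the 2005-07-29 deadline; the claim is time-barred.

TIME-BARRED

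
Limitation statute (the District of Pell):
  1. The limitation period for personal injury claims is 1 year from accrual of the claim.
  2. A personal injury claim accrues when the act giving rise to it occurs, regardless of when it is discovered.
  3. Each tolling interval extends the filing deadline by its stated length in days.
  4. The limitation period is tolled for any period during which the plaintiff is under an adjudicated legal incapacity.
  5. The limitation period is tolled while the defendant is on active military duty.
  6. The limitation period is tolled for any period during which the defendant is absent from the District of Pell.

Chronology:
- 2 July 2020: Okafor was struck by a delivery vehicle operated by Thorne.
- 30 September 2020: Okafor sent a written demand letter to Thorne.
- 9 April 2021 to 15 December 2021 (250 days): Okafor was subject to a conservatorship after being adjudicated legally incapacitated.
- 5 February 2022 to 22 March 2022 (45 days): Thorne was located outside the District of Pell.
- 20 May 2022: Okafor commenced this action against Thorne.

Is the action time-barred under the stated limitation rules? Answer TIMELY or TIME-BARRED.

The claim accrued on 2 July 2020, when the wrongful act occurred.
Adding the 1 year base period to 2 July 2020 gives a deadline of 2 July 2021, before any tolling.
Because the plaintiff's legal incapacity ran from 9 April 2021 to 15 December 2021, the deadline is extended by 250 days to 9 March 2022.
The defendant's absence from the jurisdiction from 5 February 2022 to 22 March 2022 tolled the period for 45 days, extending the deadline to 23 April 2022.
Nothing else in the chronology tolls or restarts the period.
The 20 May 2022 filing falls after the 23 April 2022 deadline; the claim is time-barred.

TIME-BARRED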